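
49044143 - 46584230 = 2459913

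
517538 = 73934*7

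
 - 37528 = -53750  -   - 16222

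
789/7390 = 789/7390  =  0.11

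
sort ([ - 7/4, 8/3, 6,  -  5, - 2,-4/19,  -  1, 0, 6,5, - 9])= [ - 9 , - 5, - 2, - 7/4 , - 1 ,  -  4/19, 0,8/3 , 5, 6 , 6 ]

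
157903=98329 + 59574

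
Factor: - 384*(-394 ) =151296 = 2^8*3^1*197^1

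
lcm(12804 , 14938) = 89628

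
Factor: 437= 19^1*23^1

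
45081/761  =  59 + 182/761=59.24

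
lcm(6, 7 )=42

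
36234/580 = 62  +  137/290=62.47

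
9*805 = 7245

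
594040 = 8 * 74255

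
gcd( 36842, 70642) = 338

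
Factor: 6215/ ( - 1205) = - 1243/241 = - 11^1*113^1 * 241^( - 1)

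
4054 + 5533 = 9587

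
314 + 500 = 814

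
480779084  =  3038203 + 477740881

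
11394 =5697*2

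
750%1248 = 750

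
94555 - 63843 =30712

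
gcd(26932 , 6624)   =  4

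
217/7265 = 217/7265 = 0.03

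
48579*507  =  24629553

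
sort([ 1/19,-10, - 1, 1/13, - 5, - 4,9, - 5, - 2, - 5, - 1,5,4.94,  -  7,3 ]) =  [  -  10, - 7, - 5, - 5 , - 5, - 4,-2 , - 1, - 1, 1/19,1/13,3,4.94,5,9]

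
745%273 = 199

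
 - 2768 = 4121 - 6889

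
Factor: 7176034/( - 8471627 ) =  - 2^1*17^(- 1) * 19^1*188843^1*498331^(  -  1) 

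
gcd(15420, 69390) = 7710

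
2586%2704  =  2586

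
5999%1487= 51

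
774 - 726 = 48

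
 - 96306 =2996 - 99302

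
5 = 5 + 0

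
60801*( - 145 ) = -8816145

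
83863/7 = 83863/7 = 11980.43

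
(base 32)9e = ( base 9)365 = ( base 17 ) 10d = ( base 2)100101110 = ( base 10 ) 302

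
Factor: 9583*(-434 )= -2^1*7^2 *31^1 * 37^2 = -4159022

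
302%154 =148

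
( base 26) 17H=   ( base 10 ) 875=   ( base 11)726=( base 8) 1553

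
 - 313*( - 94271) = 29506823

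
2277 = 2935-658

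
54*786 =42444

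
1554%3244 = 1554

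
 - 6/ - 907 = 6/907 = 0.01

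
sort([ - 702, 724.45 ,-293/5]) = [-702, - 293/5,724.45]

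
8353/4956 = 1 + 3397/4956 = 1.69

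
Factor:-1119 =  - 3^1*373^1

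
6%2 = 0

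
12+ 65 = 77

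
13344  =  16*834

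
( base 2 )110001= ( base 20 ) 29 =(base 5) 144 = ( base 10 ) 49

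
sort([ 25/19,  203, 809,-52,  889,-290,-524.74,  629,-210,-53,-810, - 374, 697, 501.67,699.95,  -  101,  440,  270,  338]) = [ - 810,-524.74,- 374, - 290, - 210 , -101,-53,-52,25/19 , 203,270,  338, 440,501.67,  629,697, 699.95, 809,  889 ] 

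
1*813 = 813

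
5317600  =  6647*800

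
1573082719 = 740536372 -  - 832546347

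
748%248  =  4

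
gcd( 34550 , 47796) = 2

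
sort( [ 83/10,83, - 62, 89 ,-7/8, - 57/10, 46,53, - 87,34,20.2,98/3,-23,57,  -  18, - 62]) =[ - 87, - 62, - 62, -23,  -  18, - 57/10, - 7/8,83/10,20.2 , 98/3,  34,  46,53,57,83 , 89]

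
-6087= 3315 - 9402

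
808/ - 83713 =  - 808/83713  =  - 0.01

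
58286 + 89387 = 147673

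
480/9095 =96/1819 = 0.05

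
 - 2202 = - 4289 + 2087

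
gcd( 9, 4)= 1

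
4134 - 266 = 3868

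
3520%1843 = 1677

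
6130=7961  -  1831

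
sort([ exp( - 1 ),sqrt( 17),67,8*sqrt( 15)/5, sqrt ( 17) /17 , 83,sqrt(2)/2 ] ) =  [sqrt(17)/17, exp( - 1), sqrt ( 2)/2,sqrt( 17),8 * sqrt(15)/5, 67,83] 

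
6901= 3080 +3821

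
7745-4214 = 3531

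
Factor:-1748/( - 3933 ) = 2^2*3^(- 2 ) = 4/9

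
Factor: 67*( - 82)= -2^1 * 41^1*67^1 = - 5494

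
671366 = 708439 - 37073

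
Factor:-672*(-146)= 98112 = 2^6*3^1* 7^1*73^1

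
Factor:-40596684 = -2^2*3^1*1213^1 * 2789^1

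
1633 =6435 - 4802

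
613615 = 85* 7219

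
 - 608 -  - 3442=2834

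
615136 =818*752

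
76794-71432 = 5362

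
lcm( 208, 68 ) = 3536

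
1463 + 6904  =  8367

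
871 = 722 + 149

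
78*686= 53508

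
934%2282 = 934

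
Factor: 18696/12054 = 2^2*7^( - 2)*19^1 = 76/49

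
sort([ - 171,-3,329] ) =[- 171,  -  3, 329]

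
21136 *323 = 6826928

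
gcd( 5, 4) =1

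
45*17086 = 768870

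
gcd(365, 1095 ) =365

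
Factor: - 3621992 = -2^3 *11^1* 79^1 *521^1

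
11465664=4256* 2694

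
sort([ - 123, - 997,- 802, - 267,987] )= [ - 997, - 802, - 267,-123,987 ]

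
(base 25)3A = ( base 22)3j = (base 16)55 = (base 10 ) 85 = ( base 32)2l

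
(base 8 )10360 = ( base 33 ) 3wd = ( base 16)10F0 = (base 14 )181a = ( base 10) 4336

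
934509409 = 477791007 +456718402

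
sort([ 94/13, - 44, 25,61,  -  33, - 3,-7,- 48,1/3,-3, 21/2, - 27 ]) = [ - 48,-44, - 33, - 27, - 7, - 3, - 3, 1/3, 94/13, 21/2, 25 , 61 ]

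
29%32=29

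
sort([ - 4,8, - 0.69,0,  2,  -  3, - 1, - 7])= [ - 7  , - 4, - 3,  -  1, - 0.69,0,2, 8]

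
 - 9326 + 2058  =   - 7268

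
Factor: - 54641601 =-3^3*7^1 * 289109^1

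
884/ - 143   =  -7 + 9/11=- 6.18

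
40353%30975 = 9378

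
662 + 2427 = 3089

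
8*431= 3448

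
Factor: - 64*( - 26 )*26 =43264 = 2^8*13^2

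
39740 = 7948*5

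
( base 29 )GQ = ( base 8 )752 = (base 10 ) 490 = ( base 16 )1EA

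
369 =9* 41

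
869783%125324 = 117839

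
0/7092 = 0 = 0.00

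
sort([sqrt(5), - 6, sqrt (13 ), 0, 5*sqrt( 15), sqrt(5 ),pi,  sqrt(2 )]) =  [ - 6, 0, sqrt(2),sqrt(5), sqrt( 5) , pi, sqrt(13), 5*sqrt (15)]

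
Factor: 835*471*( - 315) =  - 3^3*5^2*7^1*157^1*167^1 =- 123884775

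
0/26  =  0= 0.00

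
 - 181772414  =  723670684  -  905443098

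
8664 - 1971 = 6693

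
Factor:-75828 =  - 2^2*3^1*71^1*89^1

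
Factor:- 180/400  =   - 9/20 = - 2^( - 2)*3^2*5^( - 1 ) 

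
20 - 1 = 19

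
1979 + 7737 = 9716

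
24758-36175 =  - 11417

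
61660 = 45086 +16574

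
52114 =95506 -43392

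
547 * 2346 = 1283262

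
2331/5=2331/5 = 466.20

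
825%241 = 102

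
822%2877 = 822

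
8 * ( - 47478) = - 379824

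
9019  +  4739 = 13758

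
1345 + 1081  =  2426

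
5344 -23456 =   -  18112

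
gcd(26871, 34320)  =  39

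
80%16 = 0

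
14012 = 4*3503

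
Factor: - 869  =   - 11^1 *79^1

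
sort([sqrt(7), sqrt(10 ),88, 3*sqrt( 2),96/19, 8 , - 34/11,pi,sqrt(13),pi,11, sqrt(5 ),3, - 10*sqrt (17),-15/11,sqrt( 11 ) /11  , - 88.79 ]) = [ - 88.79, - 10*sqrt(17 ), - 34/11, - 15/11, sqrt(11 )/11, sqrt( 5), sqrt( 7),3,pi,pi,sqrt( 10),sqrt(13), 3 * sqrt( 2),96/19, 8, 11,  88 ]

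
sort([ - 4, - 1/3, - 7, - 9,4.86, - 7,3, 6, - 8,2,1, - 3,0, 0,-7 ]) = [ - 9, - 8,  -  7,-7, - 7,-4, - 3, - 1/3,0,  0,1,2, 3, 4.86  ,  6 ]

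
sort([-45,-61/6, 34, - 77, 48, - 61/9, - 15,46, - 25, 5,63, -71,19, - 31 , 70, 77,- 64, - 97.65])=[ - 97.65, - 77, - 71, - 64,  -  45,- 31, - 25, - 15,- 61/6 , - 61/9,5,19,34,46,48, 63, 70,77] 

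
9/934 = 9/934 = 0.01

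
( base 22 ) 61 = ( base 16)85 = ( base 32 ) 45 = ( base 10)133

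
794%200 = 194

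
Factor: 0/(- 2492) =0^1 = 0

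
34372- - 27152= 61524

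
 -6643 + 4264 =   -  2379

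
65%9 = 2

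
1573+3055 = 4628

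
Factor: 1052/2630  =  2/5=2^1*5^( - 1)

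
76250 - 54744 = 21506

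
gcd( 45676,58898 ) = 1202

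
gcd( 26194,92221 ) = 1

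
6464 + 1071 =7535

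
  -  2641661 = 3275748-5917409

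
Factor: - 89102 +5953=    - 83149  =  - 11^1*7559^1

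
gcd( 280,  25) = 5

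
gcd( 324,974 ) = 2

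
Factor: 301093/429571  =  689/983=13^1 * 53^1*983^( - 1 )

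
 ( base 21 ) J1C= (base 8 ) 20334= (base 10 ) 8412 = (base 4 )2003130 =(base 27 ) BEF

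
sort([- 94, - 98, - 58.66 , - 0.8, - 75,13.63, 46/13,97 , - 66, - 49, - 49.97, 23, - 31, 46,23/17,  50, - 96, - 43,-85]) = [ - 98, - 96,- 94, - 85, - 75 , - 66, - 58.66,-49.97, - 49, - 43, - 31,- 0.8, 23/17,46/13, 13.63, 23, 46, 50, 97 ]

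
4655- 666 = 3989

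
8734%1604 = 714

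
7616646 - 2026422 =5590224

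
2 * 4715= 9430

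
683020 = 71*9620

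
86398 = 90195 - 3797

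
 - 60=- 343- - 283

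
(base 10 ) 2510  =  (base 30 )2nk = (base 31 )2IU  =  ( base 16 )9ce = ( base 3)10102222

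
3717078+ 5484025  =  9201103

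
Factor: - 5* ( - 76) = 380 = 2^2*5^1*19^1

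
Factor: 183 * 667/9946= 2^( - 1)*3^1*23^1*29^1*61^1*4973^( - 1) = 122061/9946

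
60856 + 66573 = 127429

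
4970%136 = 74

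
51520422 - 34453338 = 17067084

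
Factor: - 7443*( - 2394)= 17818542 = 2^1*3^4*7^1 * 19^1 * 827^1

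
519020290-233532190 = 285488100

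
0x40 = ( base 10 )64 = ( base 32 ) 20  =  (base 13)4C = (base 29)26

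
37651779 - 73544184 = - 35892405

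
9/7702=9/7702=0.00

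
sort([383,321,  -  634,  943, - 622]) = [-634, - 622, 321,383, 943 ] 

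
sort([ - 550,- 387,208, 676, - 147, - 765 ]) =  [ - 765, - 550 , - 387, - 147,208,676]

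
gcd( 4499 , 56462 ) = 1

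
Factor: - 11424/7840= -3^1*5^(-1)*7^( - 1 )*17^1= - 51/35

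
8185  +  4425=12610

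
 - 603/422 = - 2 + 241/422 = -1.43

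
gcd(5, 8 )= 1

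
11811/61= 11811/61=193.62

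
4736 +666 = 5402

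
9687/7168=1 + 2519/7168 = 1.35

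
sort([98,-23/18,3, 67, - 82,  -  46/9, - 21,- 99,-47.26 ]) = [ - 99, - 82,-47.26, - 21,  -  46/9,- 23/18, 3,67, 98 ]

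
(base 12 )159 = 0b11010101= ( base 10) 213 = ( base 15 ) E3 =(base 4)3111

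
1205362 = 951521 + 253841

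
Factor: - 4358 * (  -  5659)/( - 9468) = - 12330961/4734 = - 2^( - 1)*3^( - 2)*263^( - 1)*2179^1 * 5659^1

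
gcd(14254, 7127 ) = 7127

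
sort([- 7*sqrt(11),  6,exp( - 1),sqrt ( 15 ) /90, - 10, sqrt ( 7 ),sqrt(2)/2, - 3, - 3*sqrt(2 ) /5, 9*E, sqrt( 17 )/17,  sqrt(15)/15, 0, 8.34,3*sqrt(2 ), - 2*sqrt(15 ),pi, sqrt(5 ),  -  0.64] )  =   [ - 7*sqrt( 11 ),  -  10, - 2*sqrt(15),- 3, - 3*sqrt(2 ) /5,-0.64, 0,sqrt( 15 )/90, sqrt(17 )/17  ,  sqrt( 15) /15,exp ( - 1 ),sqrt(2 ) /2, sqrt( 5),sqrt ( 7 ),pi,3*sqrt(2 ), 6,8.34,  9*E]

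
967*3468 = 3353556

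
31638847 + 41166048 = 72804895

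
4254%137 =7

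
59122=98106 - 38984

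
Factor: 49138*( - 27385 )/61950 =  - 3^( - 1)*5^( - 1 )*7^( - 1)*59^( - 1)*79^1*311^1*5477^1  =  - 134564413/6195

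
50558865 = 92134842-41575977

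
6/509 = 6/509= 0.01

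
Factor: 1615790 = 2^1*5^1*11^1*37^1*397^1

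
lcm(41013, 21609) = 2009637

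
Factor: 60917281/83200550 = 2^( - 1)*5^( - 2)*17^(  -  1)*37^1*97883^(  -  1)*1646413^1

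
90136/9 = 10015 + 1/9 = 10015.11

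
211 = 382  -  171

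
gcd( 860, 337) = 1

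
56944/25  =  2277+19/25= 2277.76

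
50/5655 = 10/1131=0.01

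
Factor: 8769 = 3^1*37^1*79^1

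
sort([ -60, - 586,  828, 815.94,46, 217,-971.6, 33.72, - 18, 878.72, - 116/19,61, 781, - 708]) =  [ - 971.6,-708, - 586, - 60 , - 18, - 116/19, 33.72,46 , 61,  217, 781, 815.94, 828 , 878.72 ] 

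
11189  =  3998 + 7191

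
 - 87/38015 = - 87/38015 = -0.00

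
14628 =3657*4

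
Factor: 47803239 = 3^2*11^1*482861^1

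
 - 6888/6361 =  - 2+ 5834/6361 = -1.08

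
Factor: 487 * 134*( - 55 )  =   - 2^1 * 5^1*11^1*67^1*487^1 = - 3589190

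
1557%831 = 726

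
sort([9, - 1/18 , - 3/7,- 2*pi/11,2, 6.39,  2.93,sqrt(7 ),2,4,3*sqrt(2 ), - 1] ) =[  -  1, - 2*pi/11,- 3/7,-1/18,2,2, sqrt( 7), 2.93,4,3*sqrt(2), 6.39, 9 ] 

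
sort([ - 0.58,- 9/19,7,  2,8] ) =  [ - 0.58,-9/19,2 , 7,8]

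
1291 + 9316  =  10607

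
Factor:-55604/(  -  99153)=2^2*3^( - 2)*  23^( - 1) * 479^ ( - 1) *13901^1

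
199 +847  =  1046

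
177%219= 177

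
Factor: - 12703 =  - 12703^1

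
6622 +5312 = 11934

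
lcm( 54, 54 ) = 54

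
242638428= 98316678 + 144321750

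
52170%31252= 20918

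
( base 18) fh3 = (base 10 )5169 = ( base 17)10f1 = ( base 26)7gl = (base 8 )12061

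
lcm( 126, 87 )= 3654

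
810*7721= 6254010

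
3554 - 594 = 2960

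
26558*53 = 1407574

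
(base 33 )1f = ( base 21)26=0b110000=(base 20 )28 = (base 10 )48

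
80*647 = 51760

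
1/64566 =1/64566 = 0.00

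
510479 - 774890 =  - 264411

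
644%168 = 140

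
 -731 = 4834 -5565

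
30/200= 3/20 = 0.15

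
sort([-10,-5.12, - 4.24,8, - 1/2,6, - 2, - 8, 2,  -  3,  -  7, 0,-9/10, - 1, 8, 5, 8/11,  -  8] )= [ - 10,  -  8, -8, - 7, - 5.12 , - 4.24, - 3 , - 2, - 1, - 9/10,-1/2,0,8/11,  2, 5, 6,8, 8]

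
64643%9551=7337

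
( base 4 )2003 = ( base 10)131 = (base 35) 3Q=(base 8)203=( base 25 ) 56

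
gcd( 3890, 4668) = 778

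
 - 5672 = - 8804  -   - 3132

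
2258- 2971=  - 713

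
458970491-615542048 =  - 156571557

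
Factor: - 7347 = - 3^1*31^1 * 79^1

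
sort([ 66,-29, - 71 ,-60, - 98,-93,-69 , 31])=[ - 98,-93, -71, - 69, - 60  , - 29,31,66 ]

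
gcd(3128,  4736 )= 8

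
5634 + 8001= 13635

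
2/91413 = 2/91413 = 0.00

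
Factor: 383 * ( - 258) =-98814 = - 2^1 * 3^1*43^1*383^1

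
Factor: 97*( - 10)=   -2^1*5^1*97^1 = - 970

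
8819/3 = 2939 + 2/3 = 2939.67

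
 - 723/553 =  - 723/553 = - 1.31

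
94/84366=47/42183= 0.00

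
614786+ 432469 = 1047255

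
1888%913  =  62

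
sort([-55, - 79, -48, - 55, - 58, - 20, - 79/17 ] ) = [ - 79, - 58, - 55, - 55, -48,-20, - 79/17]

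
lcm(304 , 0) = 0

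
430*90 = 38700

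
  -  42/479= -42/479=- 0.09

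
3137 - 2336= 801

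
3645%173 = 12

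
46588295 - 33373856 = 13214439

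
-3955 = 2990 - 6945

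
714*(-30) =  - 21420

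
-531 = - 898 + 367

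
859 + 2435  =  3294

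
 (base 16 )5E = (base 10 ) 94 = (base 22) 46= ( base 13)73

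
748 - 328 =420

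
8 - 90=-82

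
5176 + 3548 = 8724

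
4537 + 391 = 4928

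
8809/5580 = 8809/5580 = 1.58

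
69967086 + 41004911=110971997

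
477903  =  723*661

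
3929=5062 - 1133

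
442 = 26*17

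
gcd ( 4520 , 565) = 565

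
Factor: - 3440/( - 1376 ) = 5/2 = 2^( - 1) * 5^1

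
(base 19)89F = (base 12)1942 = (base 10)3074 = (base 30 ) 3ce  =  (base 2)110000000010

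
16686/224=74 + 55/112 = 74.49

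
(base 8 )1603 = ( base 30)TT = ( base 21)20h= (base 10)899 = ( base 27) 168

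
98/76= 49/38 = 1.29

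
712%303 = 106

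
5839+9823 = 15662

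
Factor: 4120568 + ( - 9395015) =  - 3^1*1758149^1 = -5274447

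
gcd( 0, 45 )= 45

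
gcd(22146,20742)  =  6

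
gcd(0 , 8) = 8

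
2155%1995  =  160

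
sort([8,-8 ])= [ - 8,8]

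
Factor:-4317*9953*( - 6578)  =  2^1*3^1*11^1*13^1*23^1*37^1*269^1*1439^1 = 282637590378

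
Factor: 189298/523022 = 94649/261511 = 17^( - 1 )*15383^(  -  1)*94649^1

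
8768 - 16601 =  - 7833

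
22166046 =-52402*(  -  423 ) 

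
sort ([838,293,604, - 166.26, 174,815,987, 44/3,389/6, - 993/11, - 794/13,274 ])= [-166.26, - 993/11,  -  794/13, 44/3,389/6,174,274,293, 604,815,  838,987 ] 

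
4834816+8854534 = 13689350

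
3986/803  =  3986/803 = 4.96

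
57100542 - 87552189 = -30451647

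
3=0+3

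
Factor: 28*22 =616=2^3*7^1*11^1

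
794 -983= - 189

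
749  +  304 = 1053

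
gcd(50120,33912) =8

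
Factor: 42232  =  2^3*5279^1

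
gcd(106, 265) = 53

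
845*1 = 845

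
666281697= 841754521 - 175472824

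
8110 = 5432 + 2678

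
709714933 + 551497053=1261211986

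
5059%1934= 1191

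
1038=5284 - 4246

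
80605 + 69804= 150409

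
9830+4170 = 14000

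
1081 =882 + 199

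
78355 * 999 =78276645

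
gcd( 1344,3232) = 32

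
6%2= 0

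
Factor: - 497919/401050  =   - 807/650 = - 2^( - 1 )*3^1*5^(  -  2 )*13^( - 1 )*269^1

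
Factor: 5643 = 3^3*11^1*19^1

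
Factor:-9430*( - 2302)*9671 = 209936714060 = 2^2 *5^1 * 19^1 * 23^1*41^1*509^1*1151^1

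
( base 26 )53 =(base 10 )133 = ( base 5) 1013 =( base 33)41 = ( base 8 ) 205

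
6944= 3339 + 3605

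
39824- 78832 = -39008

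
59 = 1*59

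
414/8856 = 23/492=0.05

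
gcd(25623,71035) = 1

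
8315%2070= 35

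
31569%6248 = 329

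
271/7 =271/7 = 38.71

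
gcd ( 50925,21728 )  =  679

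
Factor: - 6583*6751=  - 29^1*43^1*157^1*227^1  =  - 44441833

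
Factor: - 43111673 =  - 11^1*3919243^1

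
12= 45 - 33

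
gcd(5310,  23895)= 2655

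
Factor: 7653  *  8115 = 62104095 = 3^2*5^1*541^1 * 2551^1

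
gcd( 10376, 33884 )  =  4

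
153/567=17/63=0.27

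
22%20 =2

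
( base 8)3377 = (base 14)91d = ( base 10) 1791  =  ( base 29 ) 23M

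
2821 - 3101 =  - 280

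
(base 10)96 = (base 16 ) 60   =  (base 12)80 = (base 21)4C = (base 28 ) 3c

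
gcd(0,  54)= 54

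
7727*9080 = 70161160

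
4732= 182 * 26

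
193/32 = 193/32  =  6.03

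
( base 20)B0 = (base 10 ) 220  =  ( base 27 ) 84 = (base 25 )8k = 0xDC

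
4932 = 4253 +679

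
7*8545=59815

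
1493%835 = 658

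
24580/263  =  93+121/263 = 93.46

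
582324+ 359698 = 942022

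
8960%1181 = 693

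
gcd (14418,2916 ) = 162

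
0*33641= 0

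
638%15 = 8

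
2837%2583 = 254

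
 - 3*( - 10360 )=31080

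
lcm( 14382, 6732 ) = 316404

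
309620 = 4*77405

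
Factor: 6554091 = 3^1*2184697^1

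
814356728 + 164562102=978918830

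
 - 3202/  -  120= 1601/60 = 26.68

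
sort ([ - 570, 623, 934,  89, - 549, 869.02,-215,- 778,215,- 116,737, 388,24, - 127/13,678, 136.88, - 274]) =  [ - 778, - 570  ,- 549, - 274,  -  215, - 116, - 127/13,24, 89, 136.88, 215, 388, 623,  678, 737,869.02, 934]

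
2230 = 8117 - 5887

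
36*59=2124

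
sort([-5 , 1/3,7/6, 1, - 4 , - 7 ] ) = [ - 7,-5,  -  4, 1/3 , 1 , 7/6]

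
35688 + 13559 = 49247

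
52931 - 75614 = -22683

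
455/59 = 455/59 = 7.71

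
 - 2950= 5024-7974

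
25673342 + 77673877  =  103347219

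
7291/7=1041+4/7 = 1041.57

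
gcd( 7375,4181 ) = 1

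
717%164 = 61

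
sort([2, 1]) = [ 1,  2]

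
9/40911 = 3/13637  =  0.00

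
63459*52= 3299868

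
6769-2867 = 3902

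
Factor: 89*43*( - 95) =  - 363565 = - 5^1 * 19^1* 43^1 * 89^1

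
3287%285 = 152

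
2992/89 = 33+55/89= 33.62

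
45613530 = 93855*486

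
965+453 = 1418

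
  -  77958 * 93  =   - 7250094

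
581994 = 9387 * 62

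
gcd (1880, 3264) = 8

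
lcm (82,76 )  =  3116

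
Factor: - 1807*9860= - 2^2*5^1*13^1*17^1*29^1*139^1 = -17817020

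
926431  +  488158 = 1414589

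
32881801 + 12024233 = 44906034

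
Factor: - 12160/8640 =-2^1*3^( - 3 )*19^1=   - 38/27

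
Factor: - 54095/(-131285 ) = 349/847= 7^ ( - 1)*11^( - 2) * 349^1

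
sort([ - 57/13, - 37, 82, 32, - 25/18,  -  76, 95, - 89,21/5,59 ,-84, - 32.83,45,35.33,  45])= [ - 89, - 84, - 76,  -  37,- 32.83, - 57/13, - 25/18,  21/5 , 32, 35.33,45,45, 59, 82,  95]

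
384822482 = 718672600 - 333850118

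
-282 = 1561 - 1843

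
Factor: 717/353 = 3^1*239^1*353^(-1 )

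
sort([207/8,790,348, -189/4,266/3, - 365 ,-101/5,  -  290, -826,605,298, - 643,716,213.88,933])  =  [ - 826, - 643,  -  365, - 290, - 189/4,  -  101/5,207/8 , 266/3,213.88,298, 348,605,  716,790, 933]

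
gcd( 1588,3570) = 2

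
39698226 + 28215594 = 67913820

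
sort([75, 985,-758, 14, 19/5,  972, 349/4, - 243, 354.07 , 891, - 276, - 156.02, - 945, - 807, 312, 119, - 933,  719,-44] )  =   [ - 945, - 933, - 807, - 758, - 276, - 243, - 156.02, - 44,19/5,  14, 75, 349/4, 119, 312, 354.07, 719, 891, 972, 985]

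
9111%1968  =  1239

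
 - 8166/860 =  - 10 + 217/430 = -9.50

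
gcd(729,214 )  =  1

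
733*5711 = 4186163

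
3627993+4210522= 7838515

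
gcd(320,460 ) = 20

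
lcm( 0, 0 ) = 0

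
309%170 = 139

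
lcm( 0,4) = 0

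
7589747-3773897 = 3815850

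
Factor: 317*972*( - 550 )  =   - 169468200 = - 2^3*3^5*5^2*11^1*317^1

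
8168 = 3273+4895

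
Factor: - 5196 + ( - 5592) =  - 2^2*3^1*29^1 * 31^1 =- 10788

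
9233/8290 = 9233/8290 = 1.11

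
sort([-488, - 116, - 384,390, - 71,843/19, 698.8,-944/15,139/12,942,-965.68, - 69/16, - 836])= [  -  965.68, - 836, - 488, - 384, - 116,  -  71, - 944/15,-69/16,139/12,843/19 , 390 , 698.8,942 ] 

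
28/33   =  28/33  =  0.85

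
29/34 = 29/34  =  0.85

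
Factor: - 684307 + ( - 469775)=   -  1154082 = -  2^1* 3^1 * 192347^1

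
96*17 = 1632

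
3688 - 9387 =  -5699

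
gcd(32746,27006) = 14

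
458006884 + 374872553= 832879437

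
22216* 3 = 66648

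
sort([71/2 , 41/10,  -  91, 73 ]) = [ - 91,41/10,71/2,  73 ]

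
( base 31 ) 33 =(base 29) 39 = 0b1100000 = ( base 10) 96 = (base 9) 116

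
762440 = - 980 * ( - 778)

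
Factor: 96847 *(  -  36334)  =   - 2^1*  37^1*491^1*96847^1 = - 3518838898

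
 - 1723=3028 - 4751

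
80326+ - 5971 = 74355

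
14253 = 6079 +8174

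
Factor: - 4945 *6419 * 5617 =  - 178294561235 = - 5^1 * 7^2*23^1*41^1 * 43^1*131^1*137^1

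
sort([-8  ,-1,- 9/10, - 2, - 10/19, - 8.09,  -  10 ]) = [  -  10 , - 8.09,  -  8,  -  2,  -  1, -9/10,  -  10/19 ]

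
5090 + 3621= 8711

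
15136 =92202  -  77066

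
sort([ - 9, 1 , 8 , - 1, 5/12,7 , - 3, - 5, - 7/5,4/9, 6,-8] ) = [ - 9,-8,-5, - 3,-7/5, - 1,5/12,4/9, 1,6,7,8 ]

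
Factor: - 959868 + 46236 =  - 913632  =  - 2^5*3^1*31^1*307^1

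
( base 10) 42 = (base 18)26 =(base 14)30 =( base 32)1a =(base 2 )101010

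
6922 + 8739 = 15661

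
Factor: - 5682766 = -2^1*53^1 *53611^1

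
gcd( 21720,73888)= 8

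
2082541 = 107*19463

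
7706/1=7706 = 7706.00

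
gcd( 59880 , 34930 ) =4990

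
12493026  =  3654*3419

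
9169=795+8374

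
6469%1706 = 1351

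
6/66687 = 2/22229 = 0.00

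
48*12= 576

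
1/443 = 1/443 = 0.00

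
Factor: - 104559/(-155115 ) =3^(-3)*5^( - 1 )*7^1*13^1   =  91/135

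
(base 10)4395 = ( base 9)6023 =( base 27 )60l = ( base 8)10453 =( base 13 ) 2001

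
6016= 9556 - 3540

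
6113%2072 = 1969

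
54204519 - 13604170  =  40600349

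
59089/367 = 161 + 2/367 =161.01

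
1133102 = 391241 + 741861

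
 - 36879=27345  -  64224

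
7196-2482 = 4714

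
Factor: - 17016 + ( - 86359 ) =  - 103375 = - 5^3*827^1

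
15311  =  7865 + 7446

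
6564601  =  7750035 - 1185434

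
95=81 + 14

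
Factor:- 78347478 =-2^1*3^1*11^1*31^1*  149^1*257^1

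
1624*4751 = 7715624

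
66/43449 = 22/14483 = 0.00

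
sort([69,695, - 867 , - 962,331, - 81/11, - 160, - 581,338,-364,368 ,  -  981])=[ - 981, - 962, - 867, - 581,-364, - 160,  -  81/11,  69 , 331,338,  368,695]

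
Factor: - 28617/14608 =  - 2^( - 4 )*3^1*11^( - 1)*83^( - 1 )*9539^1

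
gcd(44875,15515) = 5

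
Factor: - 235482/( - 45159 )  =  2^1*  13^1*3019^1*15053^( - 1 )=78494/15053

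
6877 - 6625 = 252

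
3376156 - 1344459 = 2031697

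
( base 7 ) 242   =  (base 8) 200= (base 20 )68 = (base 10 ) 128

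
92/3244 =23/811 = 0.03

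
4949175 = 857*5775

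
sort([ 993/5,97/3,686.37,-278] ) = [ - 278, 97/3,993/5,686.37] 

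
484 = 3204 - 2720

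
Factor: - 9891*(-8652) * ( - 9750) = - 834375087000 = - 2^3 * 3^4 * 5^3*7^2*13^1*103^1 * 157^1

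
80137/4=20034 + 1/4 = 20034.25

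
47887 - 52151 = -4264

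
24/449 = 24/449 = 0.05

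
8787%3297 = 2193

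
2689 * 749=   2014061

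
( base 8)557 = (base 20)i7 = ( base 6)1411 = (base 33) b4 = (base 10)367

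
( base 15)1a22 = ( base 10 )5657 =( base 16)1619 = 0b1011000011001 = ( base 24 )9JH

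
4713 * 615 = 2898495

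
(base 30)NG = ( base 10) 706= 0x2c2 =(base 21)1cd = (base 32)M2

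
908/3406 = 454/1703 = 0.27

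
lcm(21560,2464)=86240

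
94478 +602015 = 696493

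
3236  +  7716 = 10952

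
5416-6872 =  - 1456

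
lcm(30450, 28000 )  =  2436000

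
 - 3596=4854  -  8450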